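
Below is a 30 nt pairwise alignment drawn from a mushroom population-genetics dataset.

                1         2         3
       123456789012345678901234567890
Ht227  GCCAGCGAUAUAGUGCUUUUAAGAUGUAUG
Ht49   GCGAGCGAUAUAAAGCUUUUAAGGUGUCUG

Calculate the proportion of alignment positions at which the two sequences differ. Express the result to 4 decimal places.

0.1667

Differing sites — 3:C/G; 13:G/A; 14:U/A; 24:A/G; 28:A/C.
There are 5 differences over 30 sites, so p = 5/30 = 0.1667.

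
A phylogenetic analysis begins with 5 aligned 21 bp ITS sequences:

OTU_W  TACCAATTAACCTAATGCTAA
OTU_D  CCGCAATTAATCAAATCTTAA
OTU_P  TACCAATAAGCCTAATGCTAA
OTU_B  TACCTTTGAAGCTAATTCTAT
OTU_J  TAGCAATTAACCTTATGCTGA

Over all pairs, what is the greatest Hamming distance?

Pairwise Hamming distances:
  OTU_W vs OTU_D: 7
  OTU_W vs OTU_P: 2
  OTU_W vs OTU_B: 6
  OTU_W vs OTU_J: 3
  OTU_D vs OTU_P: 9
  OTU_D vs OTU_B: 11
  OTU_D vs OTU_J: 8
  OTU_P vs OTU_B: 7
  OTU_P vs OTU_J: 5
  OTU_B vs OTU_J: 9
The largest is 11, between OTU_D and OTU_B.

11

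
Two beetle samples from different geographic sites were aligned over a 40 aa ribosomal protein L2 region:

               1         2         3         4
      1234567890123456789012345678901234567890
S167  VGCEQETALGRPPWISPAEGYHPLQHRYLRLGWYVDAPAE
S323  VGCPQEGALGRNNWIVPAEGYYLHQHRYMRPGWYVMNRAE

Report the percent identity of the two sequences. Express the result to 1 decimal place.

67.5%

The sequences differ at positions 4 (E/P), 7 (T/G), 12 (P/N), 13 (P/N), 16 (S/V), 22 (H/Y), 23 (P/L), 24 (L/H), 29 (L/M), 31 (L/P), 36 (D/M), 37 (A/N), 38 (P/R).
27 of the 40 sites match, so the percent identity is 27/40 × 100 = 67.5%.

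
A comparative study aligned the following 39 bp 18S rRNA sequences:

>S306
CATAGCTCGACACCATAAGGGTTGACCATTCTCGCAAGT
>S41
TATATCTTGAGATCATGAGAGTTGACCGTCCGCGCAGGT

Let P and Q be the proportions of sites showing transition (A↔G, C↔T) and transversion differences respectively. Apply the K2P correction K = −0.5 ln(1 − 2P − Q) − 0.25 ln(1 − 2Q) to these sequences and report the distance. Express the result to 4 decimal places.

0.3757

Mismatches occur at site 1 (C/T, transition), site 5 (G/T, transversion), site 8 (C/T, transition), site 11 (C/G, transversion), site 13 (C/T, transition), site 17 (A/G, transition), site 20 (G/A, transition), site 28 (A/G, transition), site 30 (T/C, transition), site 32 (T/G, transversion), site 37 (A/G, transition).
Of the 11 differences, 8 transitions and 3 transversions over 39 sites: P = 8/39 = 0.205128, Q = 3/39 = 0.076923.
d = −0.5·ln(0.512821) − 0.25·ln(0.846154) = −0.5·(-0.667828) − 0.25·(-0.167054) = 0.3757.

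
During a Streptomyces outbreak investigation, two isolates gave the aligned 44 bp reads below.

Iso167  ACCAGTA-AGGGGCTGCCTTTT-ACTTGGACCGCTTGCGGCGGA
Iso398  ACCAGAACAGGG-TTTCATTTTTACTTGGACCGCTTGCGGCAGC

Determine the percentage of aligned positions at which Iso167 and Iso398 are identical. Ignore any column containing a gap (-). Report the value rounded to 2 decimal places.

85.37%

Excluding the 3 gap columns leaves 41 comparable sites.
Differing sites — 6:T/A; 14:C/T; 16:G/T; 18:C/A; 42:G/A; 44:A/C.
35 of the 41 comparable sites match, so the percent identity is 35/41 × 100 = 85.37%.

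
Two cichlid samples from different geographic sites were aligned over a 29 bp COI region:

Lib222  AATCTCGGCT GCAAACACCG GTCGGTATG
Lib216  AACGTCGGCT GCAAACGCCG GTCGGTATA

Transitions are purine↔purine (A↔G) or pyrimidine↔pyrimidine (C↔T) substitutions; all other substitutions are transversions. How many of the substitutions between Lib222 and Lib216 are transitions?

The sequences differ at positions 3 (T/C, transition), 4 (C/G, transversion), 17 (A/G, transition), 29 (G/A, transition).
Of the 4 differences, 3 transitions and 1 transversion, so the answer is 3.

3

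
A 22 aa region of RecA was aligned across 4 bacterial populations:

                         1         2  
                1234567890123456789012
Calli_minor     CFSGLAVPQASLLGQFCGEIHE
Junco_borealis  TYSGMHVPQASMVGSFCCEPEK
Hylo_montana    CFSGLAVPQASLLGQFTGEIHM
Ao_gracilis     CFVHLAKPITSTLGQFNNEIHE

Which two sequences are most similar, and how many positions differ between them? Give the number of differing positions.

2

Pairwise Hamming distances:
  Calli_minor vs Junco_borealis: 11
  Calli_minor vs Hylo_montana: 2
  Calli_minor vs Ao_gracilis: 8
  Junco_borealis vs Hylo_montana: 12
  Junco_borealis vs Ao_gracilis: 17
  Hylo_montana vs Ao_gracilis: 9
The smallest is 2, between Calli_minor and Hylo_montana.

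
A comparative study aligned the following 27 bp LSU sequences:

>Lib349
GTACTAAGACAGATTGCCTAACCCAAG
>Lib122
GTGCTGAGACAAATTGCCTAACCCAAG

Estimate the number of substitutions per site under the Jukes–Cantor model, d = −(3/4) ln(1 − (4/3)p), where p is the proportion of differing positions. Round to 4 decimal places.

0.1203

Mismatches occur at site 3 (A↔G), site 6 (A↔G), site 12 (G↔A).
p = 3/27 = 0.111111.
d = −0.75 · ln(1 − (4/3)·0.111111) = −0.75 · ln(0.851852) = −0.75 · (-0.160342) = 0.1203.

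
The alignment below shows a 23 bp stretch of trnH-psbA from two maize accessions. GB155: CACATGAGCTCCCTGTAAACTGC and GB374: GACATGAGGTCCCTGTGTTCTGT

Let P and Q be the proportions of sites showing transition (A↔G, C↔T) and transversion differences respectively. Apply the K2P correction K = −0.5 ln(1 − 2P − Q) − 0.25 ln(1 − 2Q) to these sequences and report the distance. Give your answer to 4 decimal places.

0.3206

Mismatches occur at site 1 (C/G, transversion), site 9 (C/G, transversion), site 17 (A/G, transition), site 18 (A/T, transversion), site 19 (A/T, transversion), site 23 (C/T, transition).
Of the 6 differences, 2 transitions and 4 transversions over 23 sites: P = 2/23 = 0.086957, Q = 4/23 = 0.173913.
d = −0.5·ln(0.652173) − 0.25·ln(0.652174) = −0.5·(-0.427445) − 0.25·(-0.427444) = 0.3206.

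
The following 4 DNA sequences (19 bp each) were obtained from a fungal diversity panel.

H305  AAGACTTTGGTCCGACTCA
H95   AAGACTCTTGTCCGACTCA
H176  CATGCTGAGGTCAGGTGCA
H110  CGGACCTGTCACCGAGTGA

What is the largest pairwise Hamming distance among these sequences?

Pairwise Hamming distances:
  H305 vs H95: 2
  H305 vs H176: 9
  H305 vs H110: 9
  H95 vs H176: 10
  H95 vs H110: 9
  H176 vs H110: 14
The largest is 14, between H176 and H110.

14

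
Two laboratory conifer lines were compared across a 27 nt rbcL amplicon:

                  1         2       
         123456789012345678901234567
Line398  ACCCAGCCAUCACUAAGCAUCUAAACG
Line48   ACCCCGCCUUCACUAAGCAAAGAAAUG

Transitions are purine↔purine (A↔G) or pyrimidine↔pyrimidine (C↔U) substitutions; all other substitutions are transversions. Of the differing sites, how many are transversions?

5

Differing sites — 5:A/C (Tv); 9:A/U (Tv); 20:U/A (Tv); 21:C/A (Tv); 22:U/G (Tv); 26:C/U (Ti).
Of the 6 differences, 1 transition and 5 transversions, so the answer is 5.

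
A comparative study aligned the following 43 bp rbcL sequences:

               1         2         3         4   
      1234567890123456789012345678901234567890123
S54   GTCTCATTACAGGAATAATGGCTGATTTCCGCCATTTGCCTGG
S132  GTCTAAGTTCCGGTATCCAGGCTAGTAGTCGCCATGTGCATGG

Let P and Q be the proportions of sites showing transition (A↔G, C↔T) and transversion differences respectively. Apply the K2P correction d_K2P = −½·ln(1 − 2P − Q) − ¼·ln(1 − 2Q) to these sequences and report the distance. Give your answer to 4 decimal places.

Mismatches occur at site 5 (C→A, transversion), site 7 (T→G, transversion), site 9 (A→T, transversion), site 11 (A→C, transversion), site 14 (A→T, transversion), site 17 (A→C, transversion), site 18 (A→C, transversion), site 19 (T→A, transversion), site 24 (G→A, transition), site 25 (A→G, transition), site 27 (T→A, transversion), site 28 (T→G, transversion), site 29 (C→T, transition), site 36 (T→G, transversion), site 40 (C→A, transversion).
Of the 15 differences, 3 transitions and 12 transversions over 43 sites: P = 3/43 = 0.069767, Q = 12/43 = 0.279070.
d = −0.5·ln(0.581396) − 0.25·ln(0.441860) = −0.5·(-0.542323) − 0.25·(-0.816762) = 0.4754.

0.4754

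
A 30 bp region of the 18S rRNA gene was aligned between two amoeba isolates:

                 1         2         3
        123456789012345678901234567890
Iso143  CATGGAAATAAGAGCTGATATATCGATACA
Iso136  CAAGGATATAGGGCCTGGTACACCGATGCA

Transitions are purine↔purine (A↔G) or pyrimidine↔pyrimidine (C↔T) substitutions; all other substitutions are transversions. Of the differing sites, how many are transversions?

3

Mismatches occur at site 3 (T/A, transversion), site 7 (A/T, transversion), site 11 (A/G, transition), site 13 (A/G, transition), site 14 (G/C, transversion), site 18 (A/G, transition), site 21 (T/C, transition), site 23 (T/C, transition), site 28 (A/G, transition).
Of the 9 differences, 6 transitions and 3 transversions, so the answer is 3.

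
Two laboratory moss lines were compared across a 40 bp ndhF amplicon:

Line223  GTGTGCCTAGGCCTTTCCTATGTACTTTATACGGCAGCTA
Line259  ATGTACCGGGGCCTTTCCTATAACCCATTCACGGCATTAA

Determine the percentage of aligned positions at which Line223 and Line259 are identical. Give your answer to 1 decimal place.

Mismatches occur at site 1 (G↔A), site 5 (G↔A), site 8 (T↔G), site 9 (A↔G), site 22 (G↔A), site 23 (T↔A), site 24 (A↔C), site 26 (T↔C), site 27 (T↔A), site 29 (A↔T), site 30 (T↔C), site 37 (G↔T), site 38 (C↔T), site 39 (T↔A).
26 of the 40 sites match, so the percent identity is 26/40 × 100 = 65.0%.

65.0%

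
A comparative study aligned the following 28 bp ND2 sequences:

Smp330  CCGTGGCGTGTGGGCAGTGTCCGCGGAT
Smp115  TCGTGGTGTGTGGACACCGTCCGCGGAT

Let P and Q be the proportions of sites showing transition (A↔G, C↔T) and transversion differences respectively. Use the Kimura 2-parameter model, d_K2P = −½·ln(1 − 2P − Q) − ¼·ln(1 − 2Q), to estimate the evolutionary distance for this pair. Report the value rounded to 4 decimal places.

0.2124

Differing sites — 1:C/T (Ti); 7:C/T (Ti); 14:G/A (Ti); 17:G/C (Tv); 18:T/C (Ti).
Of the 5 differences, 4 transitions and 1 transversion over 28 sites: P = 4/28 = 0.142857, Q = 1/28 = 0.035714.
d = −0.5·ln(0.678572) − 0.25·ln(0.928572) = −0.5·(-0.387765) − 0.25·(-0.074107) = 0.2124.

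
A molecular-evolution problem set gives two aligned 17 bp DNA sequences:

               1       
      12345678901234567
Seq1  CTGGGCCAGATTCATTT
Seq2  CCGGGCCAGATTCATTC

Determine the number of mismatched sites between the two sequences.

The sequences differ at positions 2 (T/C), 17 (T/C).
That gives 2 mismatches out of 17 aligned sites, so the Hamming distance is 2.

2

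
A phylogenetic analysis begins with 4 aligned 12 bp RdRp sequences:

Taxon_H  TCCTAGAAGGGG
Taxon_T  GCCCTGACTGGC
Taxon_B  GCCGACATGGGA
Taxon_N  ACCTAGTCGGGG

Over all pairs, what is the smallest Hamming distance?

3

Pairwise Hamming distances:
  Taxon_H vs Taxon_T: 6
  Taxon_H vs Taxon_B: 5
  Taxon_H vs Taxon_N: 3
  Taxon_T vs Taxon_B: 6
  Taxon_T vs Taxon_N: 6
  Taxon_B vs Taxon_N: 6
The smallest is 3, between Taxon_H and Taxon_N.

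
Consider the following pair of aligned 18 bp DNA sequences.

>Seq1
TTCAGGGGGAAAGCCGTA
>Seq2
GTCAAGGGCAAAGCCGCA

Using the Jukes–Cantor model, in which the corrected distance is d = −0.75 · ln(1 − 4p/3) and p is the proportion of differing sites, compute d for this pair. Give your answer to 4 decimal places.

0.2635

Differing sites — 1:T/G; 5:G/A; 9:G/C; 17:T/C.
p = 4/18 = 0.222222.
d = −0.75 · ln(1 − (4/3)·0.222222) = −0.75 · ln(0.703704) = −0.75 · (-0.351397) = 0.2635.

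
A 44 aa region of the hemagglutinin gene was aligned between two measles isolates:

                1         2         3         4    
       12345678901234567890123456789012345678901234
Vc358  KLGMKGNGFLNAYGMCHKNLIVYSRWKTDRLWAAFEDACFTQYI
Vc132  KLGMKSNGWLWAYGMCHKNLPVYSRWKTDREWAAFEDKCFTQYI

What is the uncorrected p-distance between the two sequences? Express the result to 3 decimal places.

0.136

Mismatches occur at site 6 (G→S), site 9 (F→W), site 11 (N→W), site 21 (I→P), site 31 (L→E), site 38 (A→K).
There are 6 differences over 44 sites, so p = 6/44 = 0.136.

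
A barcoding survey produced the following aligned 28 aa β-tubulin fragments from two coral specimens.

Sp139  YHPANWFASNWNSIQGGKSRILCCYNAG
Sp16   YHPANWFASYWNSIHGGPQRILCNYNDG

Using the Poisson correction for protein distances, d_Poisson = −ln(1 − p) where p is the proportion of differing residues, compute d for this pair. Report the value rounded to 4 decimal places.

0.2412

Differing sites — 10:N/Y; 15:Q/H; 18:K/P; 19:S/Q; 24:C/N; 27:A/D.
p = 6/28 = 0.214286.
d = −ln(1 − 0.214286) = −ln(0.785714) = 0.2412.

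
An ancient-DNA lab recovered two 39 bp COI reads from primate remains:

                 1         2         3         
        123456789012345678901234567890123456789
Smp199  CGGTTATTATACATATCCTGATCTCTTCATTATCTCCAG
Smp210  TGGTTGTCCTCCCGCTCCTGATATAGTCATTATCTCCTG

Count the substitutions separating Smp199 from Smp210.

The sequences differ at positions 1 (C/T), 6 (A/G), 8 (T/C), 9 (A/C), 11 (A/C), 13 (A/C), 14 (T/G), 15 (A/C), 23 (C/A), 25 (C/A), 26 (T/G), 38 (A/T).
That gives 12 mismatches out of 39 aligned sites, so the Hamming distance is 12.

12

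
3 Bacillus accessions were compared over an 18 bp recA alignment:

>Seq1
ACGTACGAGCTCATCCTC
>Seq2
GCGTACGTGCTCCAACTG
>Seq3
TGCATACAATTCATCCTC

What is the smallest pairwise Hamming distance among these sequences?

6

Pairwise Hamming distances:
  Seq1 vs Seq2: 6
  Seq1 vs Seq3: 9
  Seq2 vs Seq3: 14
The smallest is 6, between Seq1 and Seq2.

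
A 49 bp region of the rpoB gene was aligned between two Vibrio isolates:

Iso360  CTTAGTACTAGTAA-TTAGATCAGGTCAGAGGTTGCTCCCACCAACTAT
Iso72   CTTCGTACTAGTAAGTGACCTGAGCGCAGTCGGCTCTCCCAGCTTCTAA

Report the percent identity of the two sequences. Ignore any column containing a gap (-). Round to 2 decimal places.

66.67%

Excluding the 1 gap column leaves 48 comparable sites.
Mismatches occur at site 4 (A/C), site 17 (T/G), site 19 (G/C), site 20 (A/C), site 22 (C/G), site 25 (G/C), site 26 (T/G), site 30 (A/T), site 31 (G/C), site 33 (T/G), site 34 (T/C), site 35 (G/T), site 42 (C/G), site 44 (A/T), site 45 (A/T), site 49 (T/A).
32 of the 48 comparable sites match, so the percent identity is 32/48 × 100 = 66.67%.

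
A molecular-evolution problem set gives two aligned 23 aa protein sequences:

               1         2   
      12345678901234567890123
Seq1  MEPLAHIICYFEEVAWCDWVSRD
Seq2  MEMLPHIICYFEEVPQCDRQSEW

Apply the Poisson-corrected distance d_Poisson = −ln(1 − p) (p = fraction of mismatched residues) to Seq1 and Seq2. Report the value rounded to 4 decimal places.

The sequences differ at positions 3 (P/M), 5 (A/P), 15 (A/P), 16 (W/Q), 19 (W/R), 20 (V/Q), 22 (R/E), 23 (D/W).
p = 8/23 = 0.347826.
d = −ln(1 − 0.347826) = −ln(0.652174) = 0.4274.

0.4274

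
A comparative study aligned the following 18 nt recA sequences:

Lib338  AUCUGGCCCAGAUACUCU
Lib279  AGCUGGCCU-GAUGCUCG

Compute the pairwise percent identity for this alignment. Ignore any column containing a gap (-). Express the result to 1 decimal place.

76.5%

Excluding the 1 gap column leaves 17 comparable sites.
The sequences differ at positions 2 (U/G), 9 (C/U), 14 (A/G), 18 (U/G).
13 of the 17 comparable sites match, so the percent identity is 13/17 × 100 = 76.5%.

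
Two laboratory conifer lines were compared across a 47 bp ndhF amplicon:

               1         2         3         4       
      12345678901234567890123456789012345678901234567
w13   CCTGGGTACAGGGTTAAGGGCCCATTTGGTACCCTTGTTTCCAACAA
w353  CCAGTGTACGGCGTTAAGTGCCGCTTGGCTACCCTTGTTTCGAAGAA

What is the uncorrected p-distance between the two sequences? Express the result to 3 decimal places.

The sequences differ at positions 3 (T/A), 5 (G/T), 10 (A/G), 12 (G/C), 19 (G/T), 23 (C/G), 24 (A/C), 27 (T/G), 29 (G/C), 42 (C/G), 45 (C/G).
There are 11 differences over 47 sites, so p = 11/47 = 0.234.

0.234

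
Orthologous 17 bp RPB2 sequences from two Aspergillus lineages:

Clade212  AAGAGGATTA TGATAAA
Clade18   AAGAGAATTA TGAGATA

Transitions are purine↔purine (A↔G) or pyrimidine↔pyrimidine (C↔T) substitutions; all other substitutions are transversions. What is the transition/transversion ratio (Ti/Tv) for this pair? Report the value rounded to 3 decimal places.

0.500

Mismatches occur at site 6 (G↔A, transition), site 14 (T↔G, transversion), site 16 (A↔T, transversion).
Of the 3 differences, 1 transition and 2 transversions, so Ti/Tv = 1/2 = 0.500.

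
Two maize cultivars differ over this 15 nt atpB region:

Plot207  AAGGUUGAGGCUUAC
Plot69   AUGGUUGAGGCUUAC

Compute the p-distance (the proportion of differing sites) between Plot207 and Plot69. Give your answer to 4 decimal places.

0.0667

A single mismatch occurs at site 2 (A↔U).
There are 1 differences over 15 sites, so p = 1/15 = 0.0667.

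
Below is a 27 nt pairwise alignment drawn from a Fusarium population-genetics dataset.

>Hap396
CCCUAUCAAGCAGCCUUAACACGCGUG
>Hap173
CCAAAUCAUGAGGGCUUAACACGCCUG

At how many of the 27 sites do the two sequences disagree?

Mismatches occur at site 3 (C/A), site 4 (U/A), site 9 (A/U), site 11 (C/A), site 12 (A/G), site 14 (C/G), site 25 (G/C).
That gives 7 mismatches out of 27 aligned sites, so the Hamming distance is 7.

7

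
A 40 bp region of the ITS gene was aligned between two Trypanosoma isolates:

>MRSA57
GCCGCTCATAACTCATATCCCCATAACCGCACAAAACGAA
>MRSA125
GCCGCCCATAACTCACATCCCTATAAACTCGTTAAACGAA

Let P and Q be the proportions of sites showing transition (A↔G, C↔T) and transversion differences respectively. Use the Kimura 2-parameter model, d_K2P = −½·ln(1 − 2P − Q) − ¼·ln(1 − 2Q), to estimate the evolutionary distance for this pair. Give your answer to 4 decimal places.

0.2372

Differing sites — 6:T/C (Ti); 16:T/C (Ti); 22:C/T (Ti); 27:C/A (Tv); 29:G/T (Tv); 31:A/G (Ti); 32:C/T (Ti); 33:A/T (Tv).
Of the 8 differences, 5 transitions and 3 transversions over 40 sites: P = 5/40 = 0.125000, Q = 3/40 = 0.075000.
d = −0.5·ln(0.675000) − 0.25·ln(0.850000) = −0.5·(-0.393043) − 0.25·(-0.162519) = 0.2372.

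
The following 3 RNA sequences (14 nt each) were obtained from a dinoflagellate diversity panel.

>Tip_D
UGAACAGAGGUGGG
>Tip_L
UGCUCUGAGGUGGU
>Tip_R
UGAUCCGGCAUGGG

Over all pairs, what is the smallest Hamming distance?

Pairwise Hamming distances:
  Tip_D vs Tip_L: 4
  Tip_D vs Tip_R: 5
  Tip_L vs Tip_R: 6
The smallest is 4, between Tip_D and Tip_L.

4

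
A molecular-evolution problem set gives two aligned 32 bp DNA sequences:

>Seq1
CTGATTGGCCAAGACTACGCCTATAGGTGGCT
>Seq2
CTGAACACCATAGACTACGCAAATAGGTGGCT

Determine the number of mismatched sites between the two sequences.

8

The sequences differ at positions 5 (T/A), 6 (T/C), 7 (G/A), 8 (G/C), 10 (C/A), 11 (A/T), 21 (C/A), 22 (T/A).
That gives 8 mismatches out of 32 aligned sites, so the Hamming distance is 8.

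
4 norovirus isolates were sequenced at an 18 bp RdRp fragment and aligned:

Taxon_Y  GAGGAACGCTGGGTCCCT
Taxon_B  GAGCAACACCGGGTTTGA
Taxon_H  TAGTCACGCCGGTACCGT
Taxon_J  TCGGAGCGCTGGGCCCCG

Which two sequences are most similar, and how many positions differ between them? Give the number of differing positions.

5

Pairwise Hamming distances:
  Taxon_Y vs Taxon_B: 7
  Taxon_Y vs Taxon_H: 7
  Taxon_Y vs Taxon_J: 5
  Taxon_B vs Taxon_H: 9
  Taxon_B vs Taxon_J: 11
  Taxon_H vs Taxon_J: 9
The smallest is 5, between Taxon_Y and Taxon_J.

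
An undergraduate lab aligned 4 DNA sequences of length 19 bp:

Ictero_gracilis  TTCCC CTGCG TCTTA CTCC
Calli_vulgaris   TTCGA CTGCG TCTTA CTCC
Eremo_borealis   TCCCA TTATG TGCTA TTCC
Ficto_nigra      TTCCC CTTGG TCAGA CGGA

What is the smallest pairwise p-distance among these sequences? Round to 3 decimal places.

0.105

Pairwise Hamming distances:
  Ictero_gracilis vs Calli_vulgaris: 2
  Ictero_gracilis vs Eremo_borealis: 8
  Ictero_gracilis vs Ficto_nigra: 7
  Calli_vulgaris vs Eremo_borealis: 8
  Calli_vulgaris vs Ficto_nigra: 9
  Eremo_borealis vs Ficto_nigra: 12
The smallest is 2 mismatches, between Ictero_gracilis and Calli_vulgaris; p = 2/19 = 0.105.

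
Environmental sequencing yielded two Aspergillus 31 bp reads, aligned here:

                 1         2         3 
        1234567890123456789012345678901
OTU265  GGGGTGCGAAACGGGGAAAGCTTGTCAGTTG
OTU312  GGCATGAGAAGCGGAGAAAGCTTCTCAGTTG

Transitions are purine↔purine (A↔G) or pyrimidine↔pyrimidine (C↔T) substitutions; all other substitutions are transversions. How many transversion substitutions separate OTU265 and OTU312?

3

Mismatches occur at site 3 (G↔C, transversion), site 4 (G↔A, transition), site 7 (C↔A, transversion), site 11 (A↔G, transition), site 15 (G↔A, transition), site 24 (G↔C, transversion).
Of the 6 differences, 3 transitions and 3 transversions, so the answer is 3.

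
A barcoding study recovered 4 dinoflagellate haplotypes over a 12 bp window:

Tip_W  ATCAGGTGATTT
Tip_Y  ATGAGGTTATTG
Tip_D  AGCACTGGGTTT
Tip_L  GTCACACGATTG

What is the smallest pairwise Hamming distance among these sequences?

Pairwise Hamming distances:
  Tip_W vs Tip_Y: 3
  Tip_W vs Tip_D: 5
  Tip_W vs Tip_L: 5
  Tip_Y vs Tip_D: 8
  Tip_Y vs Tip_L: 6
  Tip_D vs Tip_L: 6
The smallest is 3, between Tip_W and Tip_Y.

3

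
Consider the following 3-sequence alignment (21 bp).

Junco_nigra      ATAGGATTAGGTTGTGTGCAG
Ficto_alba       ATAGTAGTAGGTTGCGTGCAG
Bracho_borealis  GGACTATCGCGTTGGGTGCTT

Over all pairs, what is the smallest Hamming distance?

Pairwise Hamming distances:
  Junco_nigra vs Ficto_alba: 3
  Junco_nigra vs Bracho_borealis: 10
  Ficto_alba vs Bracho_borealis: 10
The smallest is 3, between Junco_nigra and Ficto_alba.

3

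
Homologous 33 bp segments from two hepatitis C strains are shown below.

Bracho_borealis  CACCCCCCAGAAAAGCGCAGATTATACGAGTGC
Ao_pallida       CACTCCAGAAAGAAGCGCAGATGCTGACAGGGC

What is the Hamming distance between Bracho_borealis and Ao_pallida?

11

Mismatches occur at site 4 (C↔T), site 7 (C↔A), site 8 (C↔G), site 10 (G↔A), site 12 (A↔G), site 23 (T↔G), site 24 (A↔C), site 26 (A↔G), site 27 (C↔A), site 28 (G↔C), site 31 (T↔G).
That gives 11 mismatches out of 33 aligned sites, so the Hamming distance is 11.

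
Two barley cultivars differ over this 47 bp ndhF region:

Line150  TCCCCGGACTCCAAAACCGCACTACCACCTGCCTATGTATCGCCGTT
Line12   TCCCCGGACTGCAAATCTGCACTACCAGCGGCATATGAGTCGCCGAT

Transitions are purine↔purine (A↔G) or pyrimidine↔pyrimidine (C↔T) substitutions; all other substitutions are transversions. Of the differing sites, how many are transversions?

7

Mismatches occur at site 11 (C→G, transversion), site 16 (A→T, transversion), site 18 (C→T, transition), site 28 (C→G, transversion), site 30 (T→G, transversion), site 33 (C→A, transversion), site 38 (T→A, transversion), site 39 (A→G, transition), site 46 (T→A, transversion).
Of the 9 differences, 2 transitions and 7 transversions, so the answer is 7.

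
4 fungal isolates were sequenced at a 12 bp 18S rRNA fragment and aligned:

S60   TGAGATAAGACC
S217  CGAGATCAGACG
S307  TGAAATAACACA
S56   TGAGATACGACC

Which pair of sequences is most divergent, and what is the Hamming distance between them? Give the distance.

5

Pairwise Hamming distances:
  S60 vs S217: 3
  S60 vs S307: 3
  S60 vs S56: 1
  S217 vs S307: 5
  S217 vs S56: 4
  S307 vs S56: 4
The largest is 5, between S217 and S307.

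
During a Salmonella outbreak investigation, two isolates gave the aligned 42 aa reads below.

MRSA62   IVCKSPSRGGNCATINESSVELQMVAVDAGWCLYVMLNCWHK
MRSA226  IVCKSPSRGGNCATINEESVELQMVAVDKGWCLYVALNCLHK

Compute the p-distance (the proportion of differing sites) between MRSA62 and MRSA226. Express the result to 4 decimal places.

0.0952

The sequences differ at positions 18 (S/E), 29 (A/K), 36 (M/A), 40 (W/L).
There are 4 differences over 42 sites, so p = 4/42 = 0.0952.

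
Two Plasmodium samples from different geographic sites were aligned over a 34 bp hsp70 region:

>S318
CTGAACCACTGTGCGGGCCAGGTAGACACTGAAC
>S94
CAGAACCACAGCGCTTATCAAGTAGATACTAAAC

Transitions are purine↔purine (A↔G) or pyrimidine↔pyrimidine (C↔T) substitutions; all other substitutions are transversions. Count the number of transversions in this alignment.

4

Mismatches occur at site 2 (T/A, transversion), site 10 (T/A, transversion), site 12 (T/C, transition), site 15 (G/T, transversion), site 16 (G/T, transversion), site 17 (G/A, transition), site 18 (C/T, transition), site 21 (G/A, transition), site 27 (C/T, transition), site 31 (G/A, transition).
Of the 10 differences, 6 transitions and 4 transversions, so the answer is 4.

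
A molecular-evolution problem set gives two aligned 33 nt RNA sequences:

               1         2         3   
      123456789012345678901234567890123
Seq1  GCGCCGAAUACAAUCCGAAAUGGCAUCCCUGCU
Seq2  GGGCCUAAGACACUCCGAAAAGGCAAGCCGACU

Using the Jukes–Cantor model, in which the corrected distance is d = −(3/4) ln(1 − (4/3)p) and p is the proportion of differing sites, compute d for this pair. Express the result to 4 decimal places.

0.3390

Differing sites — 2:C/G; 6:G/U; 9:U/G; 13:A/C; 21:U/A; 26:U/A; 27:C/G; 30:U/G; 31:G/A.
p = 9/33 = 0.272727.
d = −0.75 · ln(1 − (4/3)·0.272727) = −0.75 · ln(0.636364) = −0.75 · (-0.451985) = 0.3390.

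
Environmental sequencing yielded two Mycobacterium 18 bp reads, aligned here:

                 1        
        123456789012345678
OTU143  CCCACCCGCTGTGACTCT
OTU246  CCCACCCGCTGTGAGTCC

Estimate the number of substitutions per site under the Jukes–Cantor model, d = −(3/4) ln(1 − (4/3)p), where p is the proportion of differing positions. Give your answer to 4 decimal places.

0.1203

The sequences differ at positions 15 (C/G), 18 (T/C).
p = 2/18 = 0.111111.
d = −0.75 · ln(1 − (4/3)·0.111111) = −0.75 · ln(0.851852) = −0.75 · (-0.160342) = 0.1203.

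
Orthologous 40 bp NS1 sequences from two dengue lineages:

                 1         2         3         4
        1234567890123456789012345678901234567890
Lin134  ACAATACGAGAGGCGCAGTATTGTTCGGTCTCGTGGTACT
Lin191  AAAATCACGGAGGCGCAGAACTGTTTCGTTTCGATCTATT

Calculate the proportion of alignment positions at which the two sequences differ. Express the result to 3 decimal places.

Mismatches occur at site 2 (C/A), site 6 (A/C), site 7 (C/A), site 8 (G/C), site 9 (A/G), site 19 (T/A), site 21 (T/C), site 26 (C/T), site 27 (G/C), site 30 (C/T), site 34 (T/A), site 35 (G/T), site 36 (G/C), site 39 (C/T).
There are 14 differences over 40 sites, so p = 14/40 = 0.350.

0.350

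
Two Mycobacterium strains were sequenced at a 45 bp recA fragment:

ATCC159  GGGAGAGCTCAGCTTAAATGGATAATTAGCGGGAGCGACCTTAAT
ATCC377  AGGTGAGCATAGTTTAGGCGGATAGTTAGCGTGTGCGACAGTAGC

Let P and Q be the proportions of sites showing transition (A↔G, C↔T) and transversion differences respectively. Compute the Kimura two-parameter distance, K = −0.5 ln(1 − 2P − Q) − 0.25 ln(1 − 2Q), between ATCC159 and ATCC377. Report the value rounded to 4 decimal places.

Differing sites — 1:G/A (Ti); 4:A/T (Tv); 9:T/A (Tv); 10:C/T (Ti); 13:C/T (Ti); 17:A/G (Ti); 18:A/G (Ti); 19:T/C (Ti); 25:A/G (Ti); 32:G/T (Tv); 34:A/T (Tv); 40:C/A (Tv); 41:T/G (Tv); 44:A/G (Ti); 45:T/C (Ti).
Of the 15 differences, 9 transitions and 6 transversions over 45 sites: P = 9/45 = 0.200000, Q = 6/45 = 0.133333.
d = −0.5·ln(0.466667) − 0.25·ln(0.733334) = −0.5·(-0.762139) − 0.25·(-0.310154) = 0.4586.

0.4586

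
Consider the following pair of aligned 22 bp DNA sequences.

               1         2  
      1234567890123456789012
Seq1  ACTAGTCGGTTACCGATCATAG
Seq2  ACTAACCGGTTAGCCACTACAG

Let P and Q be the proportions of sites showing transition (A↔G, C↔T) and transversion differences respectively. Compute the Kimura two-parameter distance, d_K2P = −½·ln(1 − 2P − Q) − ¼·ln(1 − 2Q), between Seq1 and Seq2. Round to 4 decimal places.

0.4444

Mismatches occur at site 5 (G/A, transition), site 6 (T/C, transition), site 13 (C/G, transversion), site 15 (G/C, transversion), site 17 (T/C, transition), site 18 (C/T, transition), site 20 (T/C, transition).
Of the 7 differences, 5 transitions and 2 transversions over 22 sites: P = 5/22 = 0.227273, Q = 2/22 = 0.090909.
d = −0.5·ln(0.454545) − 0.25·ln(0.818182) = −0.5·(-0.788458) − 0.25·(-0.200670) = 0.4444.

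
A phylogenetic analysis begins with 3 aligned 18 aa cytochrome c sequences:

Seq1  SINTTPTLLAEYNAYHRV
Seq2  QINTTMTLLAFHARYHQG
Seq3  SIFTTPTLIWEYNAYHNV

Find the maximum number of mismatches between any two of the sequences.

Pairwise Hamming distances:
  Seq1 vs Seq2: 8
  Seq1 vs Seq3: 4
  Seq2 vs Seq3: 11
The largest is 11, between Seq2 and Seq3.

11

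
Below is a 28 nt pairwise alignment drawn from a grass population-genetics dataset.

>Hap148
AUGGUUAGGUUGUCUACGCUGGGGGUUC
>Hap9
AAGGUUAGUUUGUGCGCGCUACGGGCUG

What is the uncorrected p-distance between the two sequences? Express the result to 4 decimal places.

Mismatches occur at site 2 (U↔A), site 9 (G↔U), site 14 (C↔G), site 15 (U↔C), site 16 (A↔G), site 21 (G↔A), site 22 (G↔C), site 26 (U↔C), site 28 (C↔G).
There are 9 differences over 28 sites, so p = 9/28 = 0.3214.

0.3214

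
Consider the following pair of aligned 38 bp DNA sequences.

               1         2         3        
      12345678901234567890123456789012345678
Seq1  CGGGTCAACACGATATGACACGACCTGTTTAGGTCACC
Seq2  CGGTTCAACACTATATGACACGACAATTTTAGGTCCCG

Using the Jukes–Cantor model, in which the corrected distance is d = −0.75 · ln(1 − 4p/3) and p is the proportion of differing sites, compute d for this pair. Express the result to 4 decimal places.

The sequences differ at positions 4 (G/T), 12 (G/T), 25 (C/A), 26 (T/A), 27 (G/T), 36 (A/C), 38 (C/G).
p = 7/38 = 0.184211.
d = −0.75 · ln(1 − (4/3)·0.184211) = −0.75 · ln(0.754385) = −0.75 · (-0.281852) = 0.2114.

0.2114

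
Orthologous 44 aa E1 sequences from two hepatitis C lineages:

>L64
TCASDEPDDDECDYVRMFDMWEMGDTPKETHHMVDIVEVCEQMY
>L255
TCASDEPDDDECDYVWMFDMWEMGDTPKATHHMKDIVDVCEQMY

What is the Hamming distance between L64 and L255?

Differing sites — 16:R/W; 29:E/A; 34:V/K; 38:E/D.
That gives 4 mismatches out of 44 aligned sites, so the Hamming distance is 4.

4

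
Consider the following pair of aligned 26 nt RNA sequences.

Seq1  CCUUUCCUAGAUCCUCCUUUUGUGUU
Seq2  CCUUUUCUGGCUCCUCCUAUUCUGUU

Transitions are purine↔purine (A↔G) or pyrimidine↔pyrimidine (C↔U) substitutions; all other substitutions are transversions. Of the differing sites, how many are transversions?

The sequences differ at positions 6 (C/U, transition), 9 (A/G, transition), 11 (A/C, transversion), 19 (U/A, transversion), 22 (G/C, transversion).
Of the 5 differences, 2 transitions and 3 transversions, so the answer is 3.

3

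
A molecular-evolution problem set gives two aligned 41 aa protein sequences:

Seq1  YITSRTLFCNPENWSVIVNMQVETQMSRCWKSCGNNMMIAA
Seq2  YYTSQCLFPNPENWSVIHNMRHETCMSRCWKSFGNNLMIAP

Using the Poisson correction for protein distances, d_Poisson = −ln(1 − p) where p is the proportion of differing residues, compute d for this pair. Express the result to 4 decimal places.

0.3124

The sequences differ at positions 2 (I/Y), 5 (R/Q), 6 (T/C), 9 (C/P), 18 (V/H), 21 (Q/R), 22 (V/H), 25 (Q/C), 33 (C/F), 37 (M/L), 41 (A/P).
p = 11/41 = 0.268293.
d = −ln(1 − 0.268293) = −ln(0.731707) = 0.3124.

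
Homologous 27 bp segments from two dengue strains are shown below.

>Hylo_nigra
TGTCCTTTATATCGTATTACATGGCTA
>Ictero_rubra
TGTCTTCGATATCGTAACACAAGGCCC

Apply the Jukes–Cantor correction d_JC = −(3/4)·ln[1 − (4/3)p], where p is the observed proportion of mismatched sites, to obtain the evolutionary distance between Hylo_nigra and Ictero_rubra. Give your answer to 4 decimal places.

Mismatches occur at site 5 (C/T), site 7 (T/C), site 8 (T/G), site 17 (T/A), site 18 (T/C), site 22 (T/A), site 26 (T/C), site 27 (A/C).
p = 8/27 = 0.296296.
d = −0.75 · ln(1 − (4/3)·0.296296) = −0.75 · ln(0.604939) = −0.75 · (-0.502628) = 0.3770.

0.3770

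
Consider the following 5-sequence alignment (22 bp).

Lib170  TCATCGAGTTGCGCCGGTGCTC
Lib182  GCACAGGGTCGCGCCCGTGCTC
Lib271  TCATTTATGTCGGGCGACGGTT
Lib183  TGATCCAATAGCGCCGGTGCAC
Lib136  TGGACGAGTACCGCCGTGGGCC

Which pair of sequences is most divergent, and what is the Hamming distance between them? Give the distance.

16

Pairwise Hamming distances:
  Lib170 vs Lib182: 6
  Lib170 vs Lib271: 11
  Lib170 vs Lib183: 5
  Lib170 vs Lib136: 9
  Lib182 vs Lib271: 16
  Lib182 vs Lib183: 10
  Lib182 vs Lib136: 13
  Lib271 vs Lib183: 14
  Lib271 vs Lib136: 14
  Lib183 vs Lib136: 9
The largest is 16, between Lib182 and Lib271.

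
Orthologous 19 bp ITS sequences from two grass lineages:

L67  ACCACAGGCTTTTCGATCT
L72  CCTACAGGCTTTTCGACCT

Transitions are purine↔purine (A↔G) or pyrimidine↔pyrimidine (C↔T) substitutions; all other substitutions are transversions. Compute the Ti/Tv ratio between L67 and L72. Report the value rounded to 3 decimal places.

Mismatches occur at site 1 (A→C, transversion), site 3 (C→T, transition), site 17 (T→C, transition).
Of the 3 differences, 2 transitions and 1 transversion, so Ti/Tv = 2/1 = 2.000.

2.000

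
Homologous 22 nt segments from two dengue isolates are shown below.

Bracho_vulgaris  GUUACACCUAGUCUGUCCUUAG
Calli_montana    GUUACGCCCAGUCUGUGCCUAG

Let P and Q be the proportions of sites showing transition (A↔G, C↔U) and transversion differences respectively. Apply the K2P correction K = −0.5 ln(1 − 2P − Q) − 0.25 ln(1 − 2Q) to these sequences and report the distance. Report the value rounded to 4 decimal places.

0.2153

Differing sites — 6:A/G (Ti); 9:U/C (Ti); 17:C/G (Tv); 19:U/C (Ti).
Of the 4 differences, 3 transitions and 1 transversion over 22 sites: P = 3/22 = 0.136364, Q = 1/22 = 0.045455.
d = −0.5·ln(0.681817) − 0.25·ln(0.909090) = −0.5·(-0.382994) − 0.25·(-0.095311) = 0.2153.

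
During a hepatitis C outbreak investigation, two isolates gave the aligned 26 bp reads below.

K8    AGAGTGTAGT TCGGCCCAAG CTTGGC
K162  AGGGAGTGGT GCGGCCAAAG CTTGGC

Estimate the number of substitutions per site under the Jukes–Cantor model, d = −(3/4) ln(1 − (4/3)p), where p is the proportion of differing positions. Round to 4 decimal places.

0.2222

The sequences differ at positions 3 (A/G), 5 (T/A), 8 (A/G), 11 (T/G), 17 (C/A).
p = 5/26 = 0.192308.
d = −0.75 · ln(1 − (4/3)·0.192308) = −0.75 · ln(0.743589) = −0.75 · (-0.296267) = 0.2222.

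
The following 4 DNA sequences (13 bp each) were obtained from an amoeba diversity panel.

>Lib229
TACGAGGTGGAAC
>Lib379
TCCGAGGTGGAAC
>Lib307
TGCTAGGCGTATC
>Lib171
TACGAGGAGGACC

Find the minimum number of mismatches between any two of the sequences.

Pairwise Hamming distances:
  Lib229 vs Lib379: 1
  Lib229 vs Lib307: 5
  Lib229 vs Lib171: 2
  Lib379 vs Lib307: 5
  Lib379 vs Lib171: 3
  Lib307 vs Lib171: 5
The smallest is 1, between Lib229 and Lib379.

1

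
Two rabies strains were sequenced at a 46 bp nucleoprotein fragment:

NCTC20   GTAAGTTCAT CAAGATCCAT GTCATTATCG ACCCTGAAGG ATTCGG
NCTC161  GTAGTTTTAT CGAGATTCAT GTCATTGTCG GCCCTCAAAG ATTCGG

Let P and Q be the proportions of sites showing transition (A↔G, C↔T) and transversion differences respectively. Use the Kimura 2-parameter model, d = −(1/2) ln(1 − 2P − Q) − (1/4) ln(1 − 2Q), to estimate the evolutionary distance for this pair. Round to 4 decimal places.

0.2365

Differing sites — 4:A/G (Ti); 5:G/T (Tv); 8:C/T (Ti); 12:A/G (Ti); 17:C/T (Ti); 27:A/G (Ti); 31:A/G (Ti); 36:G/C (Tv); 39:G/A (Ti).
Of the 9 differences, 7 transitions and 2 transversions over 46 sites: P = 7/46 = 0.152174, Q = 2/46 = 0.043478.
d = −0.5·ln(0.652174) − 0.25·ln(0.913044) = −0.5·(-0.427444) − 0.25·(-0.090971) = 0.2365.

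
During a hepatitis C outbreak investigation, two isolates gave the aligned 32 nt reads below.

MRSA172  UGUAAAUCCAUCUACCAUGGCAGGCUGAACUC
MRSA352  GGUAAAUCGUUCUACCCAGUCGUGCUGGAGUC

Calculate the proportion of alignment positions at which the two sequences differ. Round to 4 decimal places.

0.3125

Mismatches occur at site 1 (U/G), site 9 (C/G), site 10 (A/U), site 17 (A/C), site 18 (U/A), site 20 (G/U), site 22 (A/G), site 23 (G/U), site 28 (A/G), site 30 (C/G).
There are 10 differences over 32 sites, so p = 10/32 = 0.3125.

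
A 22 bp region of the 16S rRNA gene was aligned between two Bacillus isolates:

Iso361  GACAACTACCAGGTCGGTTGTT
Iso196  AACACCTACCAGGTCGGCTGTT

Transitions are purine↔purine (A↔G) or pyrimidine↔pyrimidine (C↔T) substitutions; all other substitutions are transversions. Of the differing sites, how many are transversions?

Mismatches occur at site 1 (G/A, transition), site 5 (A/C, transversion), site 18 (T/C, transition).
Of the 3 differences, 2 transitions and 1 transversion, so the answer is 1.

1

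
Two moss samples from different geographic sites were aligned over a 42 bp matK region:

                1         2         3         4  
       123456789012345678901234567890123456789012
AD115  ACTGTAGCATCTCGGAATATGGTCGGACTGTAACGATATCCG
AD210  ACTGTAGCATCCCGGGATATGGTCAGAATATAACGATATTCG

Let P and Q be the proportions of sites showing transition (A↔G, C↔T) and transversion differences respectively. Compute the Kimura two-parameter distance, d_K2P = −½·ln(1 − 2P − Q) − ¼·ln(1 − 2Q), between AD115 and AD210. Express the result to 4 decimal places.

0.1640

Mismatches occur at site 12 (T→C, transition), site 16 (A→G, transition), site 25 (G→A, transition), site 28 (C→A, transversion), site 30 (G→A, transition), site 40 (C→T, transition).
Of the 6 differences, 5 transitions and 1 transversion over 42 sites: P = 5/42 = 0.119048, Q = 1/42 = 0.023810.
d = −0.5·ln(0.738094) − 0.25·ln(0.952380) = −0.5·(-0.303684) − 0.25·(-0.048791) = 0.1640.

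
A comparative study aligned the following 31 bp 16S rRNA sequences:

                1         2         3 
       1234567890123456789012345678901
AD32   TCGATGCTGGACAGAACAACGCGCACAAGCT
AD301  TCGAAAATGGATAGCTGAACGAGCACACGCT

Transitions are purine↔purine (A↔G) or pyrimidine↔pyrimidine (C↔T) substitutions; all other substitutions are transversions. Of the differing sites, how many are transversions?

7

Differing sites — 5:T/A (Tv); 6:G/A (Ti); 7:C/A (Tv); 12:C/T (Ti); 15:A/C (Tv); 16:A/T (Tv); 17:C/G (Tv); 22:C/A (Tv); 28:A/C (Tv).
Of the 9 differences, 2 transitions and 7 transversions, so the answer is 7.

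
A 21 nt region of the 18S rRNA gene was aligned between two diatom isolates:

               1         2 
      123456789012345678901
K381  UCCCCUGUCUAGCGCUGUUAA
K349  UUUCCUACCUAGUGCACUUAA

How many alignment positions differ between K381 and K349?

Differing sites — 2:C/U; 3:C/U; 7:G/A; 8:U/C; 13:C/U; 16:U/A; 17:G/C.
That gives 7 mismatches out of 21 aligned sites, so the Hamming distance is 7.

7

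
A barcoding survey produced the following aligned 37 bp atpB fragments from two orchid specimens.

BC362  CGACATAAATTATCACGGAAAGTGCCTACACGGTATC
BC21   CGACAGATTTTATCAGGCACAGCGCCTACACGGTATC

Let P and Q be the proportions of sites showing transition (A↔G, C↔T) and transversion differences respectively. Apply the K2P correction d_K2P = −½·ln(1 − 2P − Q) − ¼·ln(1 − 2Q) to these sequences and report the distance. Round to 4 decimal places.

0.2198

Differing sites — 6:T/G (Tv); 8:A/T (Tv); 9:A/T (Tv); 16:C/G (Tv); 18:G/C (Tv); 20:A/C (Tv); 23:T/C (Ti).
Of the 7 differences, 1 transition and 6 transversions over 37 sites: P = 1/37 = 0.027027, Q = 6/37 = 0.162162.
d = −0.5·ln(0.783784) − 0.25·ln(0.675676) = −0.5·(-0.243622) − 0.25·(-0.392042) = 0.2198.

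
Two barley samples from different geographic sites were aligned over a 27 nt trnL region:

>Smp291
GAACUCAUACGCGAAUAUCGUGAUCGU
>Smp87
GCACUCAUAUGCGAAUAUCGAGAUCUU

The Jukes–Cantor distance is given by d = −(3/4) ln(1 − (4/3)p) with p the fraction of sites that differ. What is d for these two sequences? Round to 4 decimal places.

Mismatches occur at site 2 (A↔C), site 10 (C↔U), site 21 (U↔A), site 26 (G↔U).
p = 4/27 = 0.148148.
d = −0.75 · ln(1 − (4/3)·0.148148) = −0.75 · ln(0.802469) = −0.75 · (-0.220062) = 0.1650.

0.1650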